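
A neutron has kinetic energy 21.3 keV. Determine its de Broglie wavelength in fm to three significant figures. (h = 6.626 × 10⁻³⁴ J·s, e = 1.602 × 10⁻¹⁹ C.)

λ = 196 fm

KE = 21.3 keV = 3.412 × 10⁻¹⁵ J.
p = √(2mKE) = √(2 × 1.675 × 10⁻²⁷ × 3.412 × 10⁻¹⁵) = 3.381 × 10⁻²¹ kg·m/s.
λ = h/p = 6.626 × 10⁻³⁴ / 3.381 × 10⁻²¹ = 1.96 × 10⁻¹³ m = 196 fm.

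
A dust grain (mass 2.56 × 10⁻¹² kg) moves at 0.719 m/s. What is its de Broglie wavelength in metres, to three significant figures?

p = mv = 2.56 × 10⁻¹² × 0.719 = 1.841 × 10⁻¹² kg·m/s.
λ = h/p = 6.626 × 10⁻³⁴ / 1.841 × 10⁻¹² = 3.60 × 10⁻²² m.

λ = 3.60 × 10⁻²² m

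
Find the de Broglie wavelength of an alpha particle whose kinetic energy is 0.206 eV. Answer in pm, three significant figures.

KE = 0.206 eV = 3.300 × 10⁻²⁰ J.
p = √(2mKE) = √(2 × 6.645 × 10⁻²⁷ × 3.300 × 10⁻²⁰) = 2.094 × 10⁻²³ kg·m/s.
λ = h/p = 6.626 × 10⁻³⁴ / 2.094 × 10⁻²³ = 3.16 × 10⁻¹¹ m = 31.6 pm.

λ = 31.6 pm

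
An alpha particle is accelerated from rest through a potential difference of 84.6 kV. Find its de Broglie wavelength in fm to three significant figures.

λ = 34.9 fm

KE = 2eV = 2 × 1.602 × 10⁻¹⁹ × 8.460 × 10⁴ = 2.711 × 10⁻¹⁴ J.
p = √(2mKE) = √(2 × 6.645 × 10⁻²⁷ × 2.711 × 10⁻¹⁴) = 1.898 × 10⁻²⁰ kg·m/s.
λ = h/p = 6.626 × 10⁻³⁴ / 1.898 × 10⁻²⁰ = 3.49 × 10⁻¹⁴ m = 34.9 fm.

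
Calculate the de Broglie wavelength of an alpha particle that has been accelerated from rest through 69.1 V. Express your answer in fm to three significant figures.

KE = 2eV = 2 × 1.602 × 10⁻¹⁹ × 69.10 = 2.214 × 10⁻¹⁷ J.
p = √(2mKE) = √(2 × 6.645 × 10⁻²⁷ × 2.214 × 10⁻¹⁷) = 5.424 × 10⁻²² kg·m/s.
λ = h/p = 6.626 × 10⁻³⁴ / 5.424 × 10⁻²² = 1.22 × 10⁻¹² m = 1220 fm.

λ = 1220 fm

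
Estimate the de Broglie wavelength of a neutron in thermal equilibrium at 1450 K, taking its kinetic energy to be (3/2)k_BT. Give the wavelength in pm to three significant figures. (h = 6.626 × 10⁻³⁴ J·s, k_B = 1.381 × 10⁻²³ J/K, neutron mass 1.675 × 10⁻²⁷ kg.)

KE = (3/2)k_BT = 1.5 × 1.381 × 10⁻²³ × 1450 = 3.004 × 10⁻²⁰ J.
p = √(2mKE) = √(2 × 1.675 × 10⁻²⁷ × 3.004 × 10⁻²⁰) = 1.003 × 10⁻²³ kg·m/s.
λ = h/p = 6.61 × 10⁻¹¹ m = 66.1 pm.

λ = 66.1 pm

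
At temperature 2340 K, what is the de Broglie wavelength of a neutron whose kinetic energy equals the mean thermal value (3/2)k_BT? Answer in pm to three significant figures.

λ = 52.0 pm

KE = (3/2)k_BT = 1.5 × 1.381 × 10⁻²³ × 2340 = 4.847 × 10⁻²⁰ J.
p = √(2mKE) = √(2 × 1.675 × 10⁻²⁷ × 4.847 × 10⁻²⁰) = 1.274 × 10⁻²³ kg·m/s.
λ = h/p = 5.20 × 10⁻¹¹ m = 52.0 pm.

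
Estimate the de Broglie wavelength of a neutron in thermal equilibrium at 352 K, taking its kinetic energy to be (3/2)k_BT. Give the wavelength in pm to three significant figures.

KE = (3/2)k_BT = 1.5 × 1.381 × 10⁻²³ × 352 = 7.292 × 10⁻²¹ J.
p = √(2mKE) = √(2 × 1.675 × 10⁻²⁷ × 7.292 × 10⁻²¹) = 4.942 × 10⁻²⁴ kg·m/s.
λ = h/p = 1.34 × 10⁻¹⁰ m = 134 pm.

λ = 134 pm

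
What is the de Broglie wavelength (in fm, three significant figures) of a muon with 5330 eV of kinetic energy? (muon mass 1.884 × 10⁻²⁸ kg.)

KE = 5330 eV = 8.539 × 10⁻¹⁶ J.
p = √(2mKE) = √(2 × 1.884 × 10⁻²⁸ × 8.539 × 10⁻¹⁶) = 5.672 × 10⁻²² kg·m/s.
λ = h/p = 6.626 × 10⁻³⁴ / 5.672 × 10⁻²² = 1.17 × 10⁻¹² m = 1170 fm.

λ = 1170 fm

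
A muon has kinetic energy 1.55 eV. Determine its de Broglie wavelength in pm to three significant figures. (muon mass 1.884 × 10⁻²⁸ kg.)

KE = 1.55 eV = 2.483 × 10⁻¹⁹ J.
p = √(2mKE) = √(2 × 1.884 × 10⁻²⁸ × 2.483 × 10⁻¹⁹) = 9.673 × 10⁻²⁴ kg·m/s.
λ = h/p = 6.626 × 10⁻³⁴ / 9.673 × 10⁻²⁴ = 6.85 × 10⁻¹¹ m = 68.5 pm.

λ = 68.5 pm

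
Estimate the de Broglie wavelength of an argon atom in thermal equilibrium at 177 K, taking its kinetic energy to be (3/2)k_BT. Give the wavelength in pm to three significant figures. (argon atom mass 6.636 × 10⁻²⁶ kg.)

λ = 30.0 pm

KE = (3/2)k_BT = 1.5 × 1.381 × 10⁻²³ × 177 = 3.667 × 10⁻²¹ J.
p = √(2mKE) = √(2 × 6.636 × 10⁻²⁶ × 3.667 × 10⁻²¹) = 2.206 × 10⁻²³ kg·m/s.
λ = h/p = 3.00 × 10⁻¹¹ m = 30.0 pm.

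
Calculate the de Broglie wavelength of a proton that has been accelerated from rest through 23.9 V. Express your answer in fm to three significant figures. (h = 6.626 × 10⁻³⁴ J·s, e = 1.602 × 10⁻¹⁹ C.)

λ = 5850 fm

KE = eV = 1.602 × 10⁻¹⁹ × 23.90 = 3.829 × 10⁻¹⁸ J.
p = √(2mKE) = √(2 × 1.673 × 10⁻²⁷ × 3.829 × 10⁻¹⁸) = 1.132 × 10⁻²² kg·m/s.
λ = h/p = 6.626 × 10⁻³⁴ / 1.132 × 10⁻²² = 5.85 × 10⁻¹² m = 5850 fm.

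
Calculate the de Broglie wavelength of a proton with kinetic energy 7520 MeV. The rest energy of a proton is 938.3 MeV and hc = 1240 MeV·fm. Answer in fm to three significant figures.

Total energy E = KE + m₀c² = 7520 + 938.3 = 8458.3 MeV.
(pc)² = E² − (m₀c²)² = (8458.3)² − (938.3)² = 7.066 × 10⁷ MeV², so pc = 8406 MeV.
λ = hc/(pc) = 1240 MeV·fm / 8406 MeV = 0.148 fm.

λ = 0.148 fm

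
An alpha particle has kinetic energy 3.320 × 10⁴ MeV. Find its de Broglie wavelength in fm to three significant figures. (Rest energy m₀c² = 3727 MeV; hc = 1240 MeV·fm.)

Total energy E = KE + m₀c² = 3.320 × 10⁴ + 3727 = 36927 MeV.
(pc)² = E² − (m₀c²)² = (36927)² − (3727)² = 1.350 × 10⁹ MeV², so pc = 3.674 × 10⁴ MeV.
λ = hc/(pc) = 1240 MeV·fm / 3.674 × 10⁴ MeV = 0.0338 fm.

λ = 0.0338 fm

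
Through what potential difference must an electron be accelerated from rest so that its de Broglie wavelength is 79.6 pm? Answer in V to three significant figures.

p = h/λ = 6.626 × 10⁻³⁴ / 7.960 × 10⁻¹¹ = 8.324 × 10⁻²⁴ kg·m/s.
KE = p²/(2m) = 3.803 × 10⁻¹⁷ J.
V = KE/e = 3.803 × 10⁻¹⁷ / (1.602 × 10⁻¹⁹) = 237 V.

V = 237 V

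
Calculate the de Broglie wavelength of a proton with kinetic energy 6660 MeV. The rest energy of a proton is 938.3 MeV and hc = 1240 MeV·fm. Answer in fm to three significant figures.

λ = 0.164 fm

Total energy E = KE + m₀c² = 6660 + 938.3 = 7598.3 MeV.
(pc)² = E² − (m₀c²)² = (7598.3)² − (938.3)² = 5.685 × 10⁷ MeV², so pc = 7540 MeV.
λ = hc/(pc) = 1240 MeV·fm / 7540 MeV = 0.164 fm.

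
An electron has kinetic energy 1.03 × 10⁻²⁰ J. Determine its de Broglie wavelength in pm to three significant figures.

p = √(2mKE) = √(2 × 9.109 × 10⁻³¹ × 1.030 × 10⁻²⁰) = 1.370 × 10⁻²⁵ kg·m/s.
λ = h/p = 6.626 × 10⁻³⁴ / 1.370 × 10⁻²⁵ = 4.84 × 10⁻⁹ m = 4840 pm.

λ = 4840 pm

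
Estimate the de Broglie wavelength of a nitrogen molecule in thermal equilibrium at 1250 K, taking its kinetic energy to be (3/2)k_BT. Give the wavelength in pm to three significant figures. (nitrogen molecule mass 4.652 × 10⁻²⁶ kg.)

λ = 13.5 pm

KE = (3/2)k_BT = 1.5 × 1.381 × 10⁻²³ × 1250 = 2.589 × 10⁻²⁰ J.
p = √(2mKE) = √(2 × 4.652 × 10⁻²⁶ × 2.589 × 10⁻²⁰) = 4.908 × 10⁻²³ kg·m/s.
λ = h/p = 1.35 × 10⁻¹¹ m = 13.5 pm.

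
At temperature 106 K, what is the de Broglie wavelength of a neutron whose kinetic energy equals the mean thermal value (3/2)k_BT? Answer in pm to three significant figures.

λ = 244 pm

KE = (3/2)k_BT = 1.5 × 1.381 × 10⁻²³ × 106 = 2.196 × 10⁻²¹ J.
p = √(2mKE) = √(2 × 1.675 × 10⁻²⁷ × 2.196 × 10⁻²¹) = 2.712 × 10⁻²⁴ kg·m/s.
λ = h/p = 2.44 × 10⁻¹⁰ m = 244 pm.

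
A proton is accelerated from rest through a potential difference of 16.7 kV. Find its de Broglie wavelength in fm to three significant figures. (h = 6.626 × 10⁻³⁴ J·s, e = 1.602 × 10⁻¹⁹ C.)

KE = eV = 1.602 × 10⁻¹⁹ × 1.670 × 10⁴ = 2.675 × 10⁻¹⁵ J.
p = √(2mKE) = √(2 × 1.673 × 10⁻²⁷ × 2.675 × 10⁻¹⁵) = 2.992 × 10⁻²¹ kg·m/s.
λ = h/p = 6.626 × 10⁻³⁴ / 2.992 × 10⁻²¹ = 2.21 × 10⁻¹³ m = 221 fm.

λ = 221 fm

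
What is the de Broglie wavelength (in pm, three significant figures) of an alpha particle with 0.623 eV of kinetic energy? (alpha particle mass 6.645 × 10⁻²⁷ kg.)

λ = 18.2 pm

KE = 0.623 eV = 9.980 × 10⁻²⁰ J.
p = √(2mKE) = √(2 × 6.645 × 10⁻²⁷ × 9.980 × 10⁻²⁰) = 3.642 × 10⁻²³ kg·m/s.
λ = h/p = 6.626 × 10⁻³⁴ / 3.642 × 10⁻²³ = 1.82 × 10⁻¹¹ m = 18.2 pm.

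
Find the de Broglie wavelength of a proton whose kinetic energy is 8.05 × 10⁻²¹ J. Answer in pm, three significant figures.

λ = 128 pm

p = √(2mKE) = √(2 × 1.673 × 10⁻²⁷ × 8.050 × 10⁻²¹) = 5.190 × 10⁻²⁴ kg·m/s.
λ = h/p = 6.626 × 10⁻³⁴ / 5.190 × 10⁻²⁴ = 1.28 × 10⁻¹⁰ m = 128 pm.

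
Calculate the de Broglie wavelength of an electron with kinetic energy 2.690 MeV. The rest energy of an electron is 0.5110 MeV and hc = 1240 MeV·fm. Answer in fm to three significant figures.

λ = 392 fm

Total energy E = KE + m₀c² = 2.690 + 0.5110 = 3.2010 MeV.
(pc)² = E² − (m₀c²)² = (3.2010)² − (0.5110)² = 9.985 MeV², so pc = 3.160 MeV.
λ = hc/(pc) = 1240 MeV·fm / 3.160 MeV = 392 fm.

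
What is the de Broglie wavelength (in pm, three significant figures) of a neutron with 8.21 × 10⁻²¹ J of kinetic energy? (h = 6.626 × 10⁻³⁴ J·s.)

p = √(2mKE) = √(2 × 1.675 × 10⁻²⁷ × 8.210 × 10⁻²¹) = 5.244 × 10⁻²⁴ kg·m/s.
λ = h/p = 6.626 × 10⁻³⁴ / 5.244 × 10⁻²⁴ = 1.26 × 10⁻¹⁰ m = 126 pm.

λ = 126 pm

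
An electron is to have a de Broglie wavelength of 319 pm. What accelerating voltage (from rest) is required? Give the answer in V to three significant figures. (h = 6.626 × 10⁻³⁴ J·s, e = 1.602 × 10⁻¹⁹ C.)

V = 14.8 V

p = h/λ = 6.626 × 10⁻³⁴ / 3.190 × 10⁻¹⁰ = 2.077 × 10⁻²⁴ kg·m/s.
KE = p²/(2m) = 2.368 × 10⁻¹⁸ J.
V = KE/e = 2.368 × 10⁻¹⁸ / (1.602 × 10⁻¹⁹) = 14.8 V.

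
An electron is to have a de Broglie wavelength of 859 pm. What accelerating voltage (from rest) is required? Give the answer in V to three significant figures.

V = 2.04 V

p = h/λ = 6.626 × 10⁻³⁴ / 8.590 × 10⁻¹⁰ = 7.714 × 10⁻²⁵ kg·m/s.
KE = p²/(2m) = 3.266 × 10⁻¹⁹ J.
V = KE/e = 3.266 × 10⁻¹⁹ / (1.602 × 10⁻¹⁹) = 2.04 V.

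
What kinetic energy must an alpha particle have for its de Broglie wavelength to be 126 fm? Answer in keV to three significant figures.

p = h/λ = 6.626 × 10⁻³⁴ / 1.260 × 10⁻¹³ = 5.259 × 10⁻²¹ kg·m/s.
KE = p²/(2m) = (5.259 × 10⁻²¹)² / (2 × 6.645 × 10⁻²⁷) = 2.081 × 10⁻¹⁵ J = 13.0 keV.

KE = 13.0 keV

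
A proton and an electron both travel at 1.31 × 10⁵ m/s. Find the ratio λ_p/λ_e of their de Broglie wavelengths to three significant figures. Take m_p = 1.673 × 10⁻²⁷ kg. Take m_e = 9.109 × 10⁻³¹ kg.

λ_p/λ_e = 5.44 × 10⁻⁴

At fixed v, p = mv so λ = h/(mv) ∝ 1/m.
λ_p/λ_e = m_e/m_p = 9.109 × 10⁻³¹/1.673 × 10⁻²⁷ = 5.44 × 10⁻⁴.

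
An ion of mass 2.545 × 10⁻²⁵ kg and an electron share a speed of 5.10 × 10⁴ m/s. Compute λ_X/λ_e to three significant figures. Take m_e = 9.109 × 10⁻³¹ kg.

At fixed v, p = mv so λ = h/(mv) ∝ 1/m.
λ_X/λ_e = m_e/m_X = 9.109 × 10⁻³¹/2.545 × 10⁻²⁵ = 3.58 × 10⁻⁶.

λ_X/λ_e = 3.58 × 10⁻⁶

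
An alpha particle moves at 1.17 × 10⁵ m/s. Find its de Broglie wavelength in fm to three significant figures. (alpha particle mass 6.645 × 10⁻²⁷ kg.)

p = mv = 6.645 × 10⁻²⁷ × 1.17 × 10⁵ = 7.775 × 10⁻²² kg·m/s.
λ = h/p = 6.626 × 10⁻³⁴ / 7.775 × 10⁻²² = 8.52 × 10⁻¹³ m = 852 fm.

λ = 852 fm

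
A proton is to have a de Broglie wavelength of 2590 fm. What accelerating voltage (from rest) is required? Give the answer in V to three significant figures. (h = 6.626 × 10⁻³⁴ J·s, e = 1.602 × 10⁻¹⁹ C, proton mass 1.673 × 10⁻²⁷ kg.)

V = 122 V

p = h/λ = 6.626 × 10⁻³⁴ / 2.590 × 10⁻¹² = 2.558 × 10⁻²² kg·m/s.
KE = p²/(2m) = 1.956 × 10⁻¹⁷ J.
V = KE/e = 1.956 × 10⁻¹⁷ / (1.602 × 10⁻¹⁹) = 122 V.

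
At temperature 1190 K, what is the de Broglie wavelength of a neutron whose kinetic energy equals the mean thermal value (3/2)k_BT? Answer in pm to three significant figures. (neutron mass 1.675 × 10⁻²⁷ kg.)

λ = 72.9 pm

KE = (3/2)k_BT = 1.5 × 1.381 × 10⁻²³ × 1190 = 2.465 × 10⁻²⁰ J.
p = √(2mKE) = √(2 × 1.675 × 10⁻²⁷ × 2.465 × 10⁻²⁰) = 9.087 × 10⁻²⁴ kg·m/s.
λ = h/p = 7.29 × 10⁻¹¹ m = 72.9 pm.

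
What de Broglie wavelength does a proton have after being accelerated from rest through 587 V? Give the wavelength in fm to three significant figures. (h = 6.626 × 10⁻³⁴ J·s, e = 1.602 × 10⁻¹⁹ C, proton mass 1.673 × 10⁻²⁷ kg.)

λ = 1180 fm

KE = eV = 1.602 × 10⁻¹⁹ × 587.0 = 9.404 × 10⁻¹⁷ J.
p = √(2mKE) = √(2 × 1.673 × 10⁻²⁷ × 9.404 × 10⁻¹⁷) = 5.609 × 10⁻²² kg·m/s.
λ = h/p = 6.626 × 10⁻³⁴ / 5.609 × 10⁻²² = 1.18 × 10⁻¹² m = 1180 fm.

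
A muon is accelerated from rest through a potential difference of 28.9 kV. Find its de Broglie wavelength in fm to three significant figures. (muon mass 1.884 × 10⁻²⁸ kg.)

λ = 502 fm

KE = eV = 1.602 × 10⁻¹⁹ × 2.890 × 10⁴ = 4.630 × 10⁻¹⁵ J.
p = √(2mKE) = √(2 × 1.884 × 10⁻²⁸ × 4.630 × 10⁻¹⁵) = 1.321 × 10⁻²¹ kg·m/s.
λ = h/p = 6.626 × 10⁻³⁴ / 1.321 × 10⁻²¹ = 5.02 × 10⁻¹³ m = 502 fm.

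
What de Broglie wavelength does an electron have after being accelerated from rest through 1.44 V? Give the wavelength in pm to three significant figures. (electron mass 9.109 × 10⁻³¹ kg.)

KE = eV = 1.602 × 10⁻¹⁹ × 1.440 = 2.307 × 10⁻¹⁹ J.
p = √(2mKE) = √(2 × 9.109 × 10⁻³¹ × 2.307 × 10⁻¹⁹) = 6.483 × 10⁻²⁵ kg·m/s.
λ = h/p = 6.626 × 10⁻³⁴ / 6.483 × 10⁻²⁵ = 1.02 × 10⁻⁹ m = 1020 pm.

λ = 1020 pm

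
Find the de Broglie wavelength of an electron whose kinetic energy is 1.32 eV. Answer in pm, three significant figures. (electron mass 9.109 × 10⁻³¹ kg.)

λ = 1070 pm

KE = 1.32 eV = 2.115 × 10⁻¹⁹ J.
p = √(2mKE) = √(2 × 9.109 × 10⁻³¹ × 2.115 × 10⁻¹⁹) = 6.207 × 10⁻²⁵ kg·m/s.
λ = h/p = 6.626 × 10⁻³⁴ / 6.207 × 10⁻²⁵ = 1.07 × 10⁻⁹ m = 1070 pm.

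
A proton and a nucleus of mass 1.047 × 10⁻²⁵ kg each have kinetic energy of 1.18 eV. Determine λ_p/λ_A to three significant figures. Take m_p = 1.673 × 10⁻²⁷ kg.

At fixed KE, p = √(2mKE) so λ = h/p ∝ 1/√m.
λ_p/λ_A = √(m_A/m_p) = √(1.047 × 10⁻²⁵/1.673 × 10⁻²⁷) = √(62.58) = 7.91.

λ_p/λ_A = 7.91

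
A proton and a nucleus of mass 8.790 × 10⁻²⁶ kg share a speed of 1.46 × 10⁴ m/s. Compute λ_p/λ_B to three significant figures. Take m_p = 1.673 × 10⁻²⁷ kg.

At fixed v, p = mv so λ = h/(mv) ∝ 1/m.
λ_p/λ_B = m_B/m_p = 8.790 × 10⁻²⁶/1.673 × 10⁻²⁷ = 52.5.

λ_p/λ_B = 52.5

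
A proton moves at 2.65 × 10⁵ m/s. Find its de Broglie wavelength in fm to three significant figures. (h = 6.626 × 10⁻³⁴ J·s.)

p = mv = 1.673 × 10⁻²⁷ × 2.65 × 10⁵ = 4.433 × 10⁻²² kg·m/s.
λ = h/p = 6.626 × 10⁻³⁴ / 4.433 × 10⁻²² = 1.49 × 10⁻¹² m = 1490 fm.

λ = 1490 fm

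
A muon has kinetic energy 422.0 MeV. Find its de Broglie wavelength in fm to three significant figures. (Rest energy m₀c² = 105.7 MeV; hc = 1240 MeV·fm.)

λ = 2.40 fm

Total energy E = KE + m₀c² = 422.0 + 105.7 = 527.7 MeV.
(pc)² = E² − (m₀c²)² = (527.7)² − (105.7)² = 2.673 × 10⁵ MeV², so pc = 517.0 MeV.
λ = hc/(pc) = 1240 MeV·fm / 517.0 MeV = 2.40 fm.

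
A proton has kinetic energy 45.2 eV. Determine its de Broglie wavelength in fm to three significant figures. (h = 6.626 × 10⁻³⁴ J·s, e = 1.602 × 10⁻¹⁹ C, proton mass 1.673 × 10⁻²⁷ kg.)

KE = 45.2 eV = 7.241 × 10⁻¹⁸ J.
p = √(2mKE) = √(2 × 1.673 × 10⁻²⁷ × 7.241 × 10⁻¹⁸) = 1.557 × 10⁻²² kg·m/s.
λ = h/p = 6.626 × 10⁻³⁴ / 1.557 × 10⁻²² = 4.26 × 10⁻¹² m = 4260 fm.

λ = 4260 fm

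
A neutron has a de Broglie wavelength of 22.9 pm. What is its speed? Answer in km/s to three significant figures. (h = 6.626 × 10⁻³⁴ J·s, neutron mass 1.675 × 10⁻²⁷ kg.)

p = h/λ = 6.626 × 10⁻³⁴ / 2.290 × 10⁻¹¹ = 2.893 × 10⁻²³ kg·m/s.
v = p/m = 2.893 × 10⁻²³ / 1.675 × 10⁻²⁷ = 1.73 × 10⁴ m/s = 17.3 km/s.

v = 17.3 km/s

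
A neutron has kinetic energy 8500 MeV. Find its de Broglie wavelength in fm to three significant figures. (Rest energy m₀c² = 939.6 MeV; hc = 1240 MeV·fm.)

Total energy E = KE + m₀c² = 8500 + 939.6 = 9439.6 MeV.
(pc)² = E² − (m₀c²)² = (9439.6)² − (939.6)² = 8.822 × 10⁷ MeV², so pc = 9393 MeV.
λ = hc/(pc) = 1240 MeV·fm / 9393 MeV = 0.132 fm.

λ = 0.132 fm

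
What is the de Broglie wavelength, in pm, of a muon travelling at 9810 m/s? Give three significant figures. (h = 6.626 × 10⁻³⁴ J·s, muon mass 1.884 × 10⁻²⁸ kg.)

p = mv = 1.884 × 10⁻²⁸ × 9810 = 1.848 × 10⁻²⁴ kg·m/s.
λ = h/p = 6.626 × 10⁻³⁴ / 1.848 × 10⁻²⁴ = 3.59 × 10⁻¹⁰ m = 359 pm.

λ = 359 pm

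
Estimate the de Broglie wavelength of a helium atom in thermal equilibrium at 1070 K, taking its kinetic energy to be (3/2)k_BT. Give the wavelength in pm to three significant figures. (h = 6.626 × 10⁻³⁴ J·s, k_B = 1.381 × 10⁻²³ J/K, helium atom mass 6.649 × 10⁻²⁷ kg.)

λ = 38.6 pm

KE = (3/2)k_BT = 1.5 × 1.381 × 10⁻²³ × 1070 = 2.217 × 10⁻²⁰ J.
p = √(2mKE) = √(2 × 6.649 × 10⁻²⁷ × 2.217 × 10⁻²⁰) = 1.717 × 10⁻²³ kg·m/s.
λ = h/p = 3.86 × 10⁻¹¹ m = 38.6 pm.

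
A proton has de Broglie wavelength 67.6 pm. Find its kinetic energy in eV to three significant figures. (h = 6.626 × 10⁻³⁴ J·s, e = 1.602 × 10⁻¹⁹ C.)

KE = 0.179 eV

p = h/λ = 6.626 × 10⁻³⁴ / 6.760 × 10⁻¹¹ = 9.802 × 10⁻²⁴ kg·m/s.
KE = p²/(2m) = (9.802 × 10⁻²⁴)² / (2 × 1.673 × 10⁻²⁷) = 2.871 × 10⁻²⁰ J = 0.179 eV.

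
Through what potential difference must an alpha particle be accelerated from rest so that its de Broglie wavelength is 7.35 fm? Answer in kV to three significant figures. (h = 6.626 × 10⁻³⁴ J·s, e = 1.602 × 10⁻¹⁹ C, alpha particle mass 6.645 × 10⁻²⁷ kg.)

p = h/λ = 6.626 × 10⁻³⁴ / 7.350 × 10⁻¹⁵ = 9.015 × 10⁻²⁰ kg·m/s.
KE = p²/(2m) = 6.115 × 10⁻¹³ J.
V = KE/2e = 6.115 × 10⁻¹³ / (2 × 1.602 × 10⁻¹⁹) = 1910 kV.

V = 1910 kV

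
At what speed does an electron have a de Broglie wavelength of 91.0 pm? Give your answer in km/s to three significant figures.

v = 7990 km/s

p = h/λ = 6.626 × 10⁻³⁴ / 9.100 × 10⁻¹¹ = 7.281 × 10⁻²⁴ kg·m/s.
v = p/m = 7.281 × 10⁻²⁴ / 9.109 × 10⁻³¹ = 7.99 × 10⁶ m/s = 7990 km/s.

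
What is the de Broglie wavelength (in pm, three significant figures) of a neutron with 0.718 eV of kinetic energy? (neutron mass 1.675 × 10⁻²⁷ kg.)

λ = 33.8 pm

KE = 0.718 eV = 1.150 × 10⁻¹⁹ J.
p = √(2mKE) = √(2 × 1.675 × 10⁻²⁷ × 1.150 × 10⁻¹⁹) = 1.963 × 10⁻²³ kg·m/s.
λ = h/p = 6.626 × 10⁻³⁴ / 1.963 × 10⁻²³ = 3.38 × 10⁻¹¹ m = 33.8 pm.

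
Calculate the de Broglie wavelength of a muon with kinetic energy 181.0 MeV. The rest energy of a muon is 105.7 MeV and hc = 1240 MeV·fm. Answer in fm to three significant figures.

λ = 4.65 fm

Total energy E = KE + m₀c² = 181.0 + 105.7 = 286.7 MeV.
(pc)² = E² − (m₀c²)² = (286.7)² − (105.7)² = 7.102 × 10⁴ MeV², so pc = 266.5 MeV.
λ = hc/(pc) = 1240 MeV·fm / 266.5 MeV = 4.65 fm.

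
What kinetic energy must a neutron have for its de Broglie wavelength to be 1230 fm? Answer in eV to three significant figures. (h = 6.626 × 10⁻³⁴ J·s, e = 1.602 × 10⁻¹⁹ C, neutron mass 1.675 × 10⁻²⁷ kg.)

p = h/λ = 6.626 × 10⁻³⁴ / 1.230 × 10⁻¹² = 5.387 × 10⁻²² kg·m/s.
KE = p²/(2m) = (5.387 × 10⁻²²)² / (2 × 1.675 × 10⁻²⁷) = 8.663 × 10⁻¹⁷ J = 541 eV.

KE = 541 eV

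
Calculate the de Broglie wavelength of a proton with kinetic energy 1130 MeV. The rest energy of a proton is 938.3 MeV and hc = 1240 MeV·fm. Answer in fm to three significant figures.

λ = 0.673 fm

Total energy E = KE + m₀c² = 1130 + 938.3 = 2068.3 MeV.
(pc)² = E² − (m₀c²)² = (2068.3)² − (938.3)² = 3.397 × 10⁶ MeV², so pc = 1843 MeV.
λ = hc/(pc) = 1240 MeV·fm / 1843 MeV = 0.673 fm.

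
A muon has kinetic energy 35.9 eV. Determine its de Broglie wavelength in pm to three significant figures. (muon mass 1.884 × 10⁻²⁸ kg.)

λ = 14.2 pm

KE = 35.9 eV = 5.751 × 10⁻¹⁸ J.
p = √(2mKE) = √(2 × 1.884 × 10⁻²⁸ × 5.751 × 10⁻¹⁸) = 4.655 × 10⁻²³ kg·m/s.
λ = h/p = 6.626 × 10⁻³⁴ / 4.655 × 10⁻²³ = 1.42 × 10⁻¹¹ m = 14.2 pm.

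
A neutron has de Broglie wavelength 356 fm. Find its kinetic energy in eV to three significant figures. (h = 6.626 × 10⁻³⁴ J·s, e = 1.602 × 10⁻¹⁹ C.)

p = h/λ = 6.626 × 10⁻³⁴ / 3.560 × 10⁻¹³ = 1.861 × 10⁻²¹ kg·m/s.
KE = p²/(2m) = (1.861 × 10⁻²¹)² / (2 × 1.675 × 10⁻²⁷) = 1.034 × 10⁻¹⁵ J = 6450 eV.

KE = 6450 eV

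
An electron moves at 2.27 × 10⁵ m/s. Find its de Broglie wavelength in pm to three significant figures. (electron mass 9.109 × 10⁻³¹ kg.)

λ = 3200 pm

p = mv = 9.109 × 10⁻³¹ × 2.27 × 10⁵ = 2.068 × 10⁻²⁵ kg·m/s.
λ = h/p = 6.626 × 10⁻³⁴ / 2.068 × 10⁻²⁵ = 3.20 × 10⁻⁹ m = 3200 pm.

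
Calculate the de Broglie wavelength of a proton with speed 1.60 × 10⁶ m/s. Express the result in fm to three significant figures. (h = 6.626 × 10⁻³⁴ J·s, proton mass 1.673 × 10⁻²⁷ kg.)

λ = 248 fm

p = mv = 1.673 × 10⁻²⁷ × 1.60 × 10⁶ = 2.677 × 10⁻²¹ kg·m/s.
λ = h/p = 6.626 × 10⁻³⁴ / 2.677 × 10⁻²¹ = 2.48 × 10⁻¹³ m = 248 fm.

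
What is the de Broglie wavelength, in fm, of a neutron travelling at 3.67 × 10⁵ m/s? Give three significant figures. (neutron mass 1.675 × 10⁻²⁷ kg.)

p = mv = 1.675 × 10⁻²⁷ × 3.67 × 10⁵ = 6.147 × 10⁻²² kg·m/s.
λ = h/p = 6.626 × 10⁻³⁴ / 6.147 × 10⁻²² = 1.08 × 10⁻¹² m = 1080 fm.

λ = 1080 fm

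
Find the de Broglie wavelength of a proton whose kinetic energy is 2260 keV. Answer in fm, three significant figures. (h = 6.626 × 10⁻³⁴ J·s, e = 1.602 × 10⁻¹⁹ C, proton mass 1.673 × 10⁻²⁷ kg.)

λ = 19.0 fm

KE = 2260 keV = 3.621 × 10⁻¹³ J.
p = √(2mKE) = √(2 × 1.673 × 10⁻²⁷ × 3.621 × 10⁻¹³) = 3.481 × 10⁻²⁰ kg·m/s.
λ = h/p = 6.626 × 10⁻³⁴ / 3.481 × 10⁻²⁰ = 1.90 × 10⁻¹⁴ m = 19.0 fm.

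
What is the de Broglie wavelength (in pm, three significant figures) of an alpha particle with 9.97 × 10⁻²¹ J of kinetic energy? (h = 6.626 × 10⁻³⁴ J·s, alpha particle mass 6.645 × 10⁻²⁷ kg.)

λ = 57.6 pm

p = √(2mKE) = √(2 × 6.645 × 10⁻²⁷ × 9.970 × 10⁻²¹) = 1.151 × 10⁻²³ kg·m/s.
λ = h/p = 6.626 × 10⁻³⁴ / 1.151 × 10⁻²³ = 5.76 × 10⁻¹¹ m = 57.6 pm.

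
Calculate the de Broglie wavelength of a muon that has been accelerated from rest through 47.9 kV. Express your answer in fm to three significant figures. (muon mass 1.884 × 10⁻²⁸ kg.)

KE = eV = 1.602 × 10⁻¹⁹ × 4.790 × 10⁴ = 7.674 × 10⁻¹⁵ J.
p = √(2mKE) = √(2 × 1.884 × 10⁻²⁸ × 7.674 × 10⁻¹⁵) = 1.700 × 10⁻²¹ kg·m/s.
λ = h/p = 6.626 × 10⁻³⁴ / 1.700 × 10⁻²¹ = 3.90 × 10⁻¹³ m = 390 fm.

λ = 390 fm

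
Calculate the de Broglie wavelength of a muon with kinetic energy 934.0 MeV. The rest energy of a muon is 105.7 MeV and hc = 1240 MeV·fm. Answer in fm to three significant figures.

λ = 1.20 fm

Total energy E = KE + m₀c² = 934.0 + 105.7 = 1039.7 MeV.
(pc)² = E² − (m₀c²)² = (1039.7)² − (105.7)² = 1.070 × 10⁶ MeV², so pc = 1034 MeV.
λ = hc/(pc) = 1240 MeV·fm / 1034 MeV = 1.20 fm.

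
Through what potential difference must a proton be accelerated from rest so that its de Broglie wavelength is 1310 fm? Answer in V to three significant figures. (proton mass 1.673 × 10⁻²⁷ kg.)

p = h/λ = 6.626 × 10⁻³⁴ / 1.310 × 10⁻¹² = 5.058 × 10⁻²² kg·m/s.
KE = p²/(2m) = 7.646 × 10⁻¹⁷ J.
V = KE/e = 7.646 × 10⁻¹⁷ / (1.602 × 10⁻¹⁹) = 477 V.

V = 477 V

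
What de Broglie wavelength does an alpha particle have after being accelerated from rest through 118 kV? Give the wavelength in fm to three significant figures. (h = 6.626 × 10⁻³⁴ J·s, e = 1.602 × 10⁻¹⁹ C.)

KE = 2eV = 2 × 1.602 × 10⁻¹⁹ × 1.180 × 10⁵ = 3.781 × 10⁻¹⁴ J.
p = √(2mKE) = √(2 × 6.645 × 10⁻²⁷ × 3.781 × 10⁻¹⁴) = 2.242 × 10⁻²⁰ kg·m/s.
λ = h/p = 6.626 × 10⁻³⁴ / 2.242 × 10⁻²⁰ = 2.96 × 10⁻¹⁴ m = 29.6 fm.

λ = 29.6 fm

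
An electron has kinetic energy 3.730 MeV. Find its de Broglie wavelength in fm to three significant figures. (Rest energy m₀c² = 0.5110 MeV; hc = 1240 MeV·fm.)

λ = 295 fm

Total energy E = KE + m₀c² = 3.730 + 0.5110 = 4.2410 MeV.
(pc)² = E² − (m₀c²)² = (4.2410)² − (0.5110)² = 17.72 MeV², so pc = 4.210 MeV.
λ = hc/(pc) = 1240 MeV·fm / 4.210 MeV = 295 fm.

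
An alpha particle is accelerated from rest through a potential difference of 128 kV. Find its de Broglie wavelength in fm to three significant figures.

λ = 28.4 fm

KE = 2eV = 2 × 1.602 × 10⁻¹⁹ × 1.280 × 10⁵ = 4.101 × 10⁻¹⁴ J.
p = √(2mKE) = √(2 × 6.645 × 10⁻²⁷ × 4.101 × 10⁻¹⁴) = 2.335 × 10⁻²⁰ kg·m/s.
λ = h/p = 6.626 × 10⁻³⁴ / 2.335 × 10⁻²⁰ = 2.84 × 10⁻¹⁴ m = 28.4 fm.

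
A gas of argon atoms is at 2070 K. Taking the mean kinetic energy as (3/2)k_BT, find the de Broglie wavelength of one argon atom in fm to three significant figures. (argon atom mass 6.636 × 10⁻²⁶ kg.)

KE = (3/2)k_BT = 1.5 × 1.381 × 10⁻²³ × 2070 = 4.288 × 10⁻²⁰ J.
p = √(2mKE) = √(2 × 6.636 × 10⁻²⁶ × 4.288 × 10⁻²⁰) = 7.544 × 10⁻²³ kg·m/s.
λ = h/p = 8.78 × 10⁻¹² m = 8780 fm.

λ = 8780 fm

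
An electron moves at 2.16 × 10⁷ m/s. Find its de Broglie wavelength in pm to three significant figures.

λ = 33.7 pm

p = mv = 9.109 × 10⁻³¹ × 2.16 × 10⁷ = 1.968 × 10⁻²³ kg·m/s.
λ = h/p = 6.626 × 10⁻³⁴ / 1.968 × 10⁻²³ = 3.37 × 10⁻¹¹ m = 33.7 pm.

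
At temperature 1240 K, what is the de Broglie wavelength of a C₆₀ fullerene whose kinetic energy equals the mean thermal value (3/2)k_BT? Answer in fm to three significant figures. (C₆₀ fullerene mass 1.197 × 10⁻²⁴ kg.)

KE = (3/2)k_BT = 1.5 × 1.381 × 10⁻²³ × 1240 = 2.569 × 10⁻²⁰ J.
p = √(2mKE) = √(2 × 1.197 × 10⁻²⁴ × 2.569 × 10⁻²⁰) = 2.480 × 10⁻²² kg·m/s.
λ = h/p = 2.67 × 10⁻¹² m = 2670 fm.

λ = 2670 fm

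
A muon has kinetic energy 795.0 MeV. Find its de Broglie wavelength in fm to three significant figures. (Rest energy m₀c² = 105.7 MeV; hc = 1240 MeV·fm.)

λ = 1.39 fm

Total energy E = KE + m₀c² = 795.0 + 105.7 = 900.7 MeV.
(pc)² = E² − (m₀c²)² = (900.7)² − (105.7)² = 8.001 × 10⁵ MeV², so pc = 894.5 MeV.
λ = hc/(pc) = 1240 MeV·fm / 894.5 MeV = 1.39 fm.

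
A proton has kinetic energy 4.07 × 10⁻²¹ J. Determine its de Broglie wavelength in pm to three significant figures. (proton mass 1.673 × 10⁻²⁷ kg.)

p = √(2mKE) = √(2 × 1.673 × 10⁻²⁷ × 4.070 × 10⁻²¹) = 3.690 × 10⁻²⁴ kg·m/s.
λ = h/p = 6.626 × 10⁻³⁴ / 3.690 × 10⁻²⁴ = 1.80 × 10⁻¹⁰ m = 180 pm.

λ = 180 pm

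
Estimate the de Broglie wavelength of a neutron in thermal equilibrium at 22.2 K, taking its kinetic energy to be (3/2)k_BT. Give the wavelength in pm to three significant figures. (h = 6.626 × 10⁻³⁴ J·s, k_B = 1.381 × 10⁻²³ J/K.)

λ = 534 pm

KE = (3/2)k_BT = 1.5 × 1.381 × 10⁻²³ × 22.2 = 4.599 × 10⁻²² J.
p = √(2mKE) = √(2 × 1.675 × 10⁻²⁷ × 4.599 × 10⁻²²) = 1.241 × 10⁻²⁴ kg·m/s.
λ = h/p = 5.34 × 10⁻¹⁰ m = 534 pm.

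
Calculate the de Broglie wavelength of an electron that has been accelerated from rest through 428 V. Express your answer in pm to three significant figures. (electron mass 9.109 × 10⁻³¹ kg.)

λ = 59.3 pm

KE = eV = 1.602 × 10⁻¹⁹ × 428.0 = 6.857 × 10⁻¹⁷ J.
p = √(2mKE) = √(2 × 9.109 × 10⁻³¹ × 6.857 × 10⁻¹⁷) = 1.118 × 10⁻²³ kg·m/s.
λ = h/p = 6.626 × 10⁻³⁴ / 1.118 × 10⁻²³ = 5.93 × 10⁻¹¹ m = 59.3 pm.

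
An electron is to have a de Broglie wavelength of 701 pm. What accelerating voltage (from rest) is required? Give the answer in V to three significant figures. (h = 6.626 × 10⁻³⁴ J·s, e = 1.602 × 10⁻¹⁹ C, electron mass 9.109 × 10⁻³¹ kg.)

p = h/λ = 6.626 × 10⁻³⁴ / 7.010 × 10⁻¹⁰ = 9.452 × 10⁻²⁵ kg·m/s.
KE = p²/(2m) = 4.904 × 10⁻¹⁹ J.
V = KE/e = 4.904 × 10⁻¹⁹ / (1.602 × 10⁻¹⁹) = 3.06 V.

V = 3.06 V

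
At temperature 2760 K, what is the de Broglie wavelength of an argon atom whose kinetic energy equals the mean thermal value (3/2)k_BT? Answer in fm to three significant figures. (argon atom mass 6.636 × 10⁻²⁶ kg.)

λ = 7610 fm

KE = (3/2)k_BT = 1.5 × 1.381 × 10⁻²³ × 2760 = 5.717 × 10⁻²⁰ J.
p = √(2mKE) = √(2 × 6.636 × 10⁻²⁶ × 5.717 × 10⁻²⁰) = 8.711 × 10⁻²³ kg·m/s.
λ = h/p = 7.61 × 10⁻¹² m = 7610 fm.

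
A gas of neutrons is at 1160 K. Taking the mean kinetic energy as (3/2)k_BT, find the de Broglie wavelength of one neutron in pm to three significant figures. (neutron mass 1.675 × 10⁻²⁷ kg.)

KE = (3/2)k_BT = 1.5 × 1.381 × 10⁻²³ × 1160 = 2.403 × 10⁻²⁰ J.
p = √(2mKE) = √(2 × 1.675 × 10⁻²⁷ × 2.403 × 10⁻²⁰) = 8.972 × 10⁻²⁴ kg·m/s.
λ = h/p = 7.39 × 10⁻¹¹ m = 73.9 pm.

λ = 73.9 pm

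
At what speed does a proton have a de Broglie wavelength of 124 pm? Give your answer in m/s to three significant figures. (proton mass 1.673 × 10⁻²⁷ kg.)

v = 3190 m/s

p = h/λ = 6.626 × 10⁻³⁴ / 1.240 × 10⁻¹⁰ = 5.344 × 10⁻²⁴ kg·m/s.
v = p/m = 5.344 × 10⁻²⁴ / 1.673 × 10⁻²⁷ = 3.19 × 10³ m/s = 3190 m/s.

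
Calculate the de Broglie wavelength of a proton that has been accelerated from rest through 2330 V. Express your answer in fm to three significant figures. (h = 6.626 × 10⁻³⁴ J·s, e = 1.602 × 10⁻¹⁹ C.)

KE = eV = 1.602 × 10⁻¹⁹ × 2330 = 3.733 × 10⁻¹⁶ J.
p = √(2mKE) = √(2 × 1.673 × 10⁻²⁷ × 3.733 × 10⁻¹⁶) = 1.118 × 10⁻²¹ kg·m/s.
λ = h/p = 6.626 × 10⁻³⁴ / 1.118 × 10⁻²¹ = 5.93 × 10⁻¹³ m = 593 fm.

λ = 593 fm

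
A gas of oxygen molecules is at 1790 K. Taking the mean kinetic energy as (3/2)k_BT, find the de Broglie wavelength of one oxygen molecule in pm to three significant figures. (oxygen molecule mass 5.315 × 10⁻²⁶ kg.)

λ = 10.6 pm

KE = (3/2)k_BT = 1.5 × 1.381 × 10⁻²³ × 1790 = 3.708 × 10⁻²⁰ J.
p = √(2mKE) = √(2 × 5.315 × 10⁻²⁶ × 3.708 × 10⁻²⁰) = 6.278 × 10⁻²³ kg·m/s.
λ = h/p = 1.06 × 10⁻¹¹ m = 10.6 pm.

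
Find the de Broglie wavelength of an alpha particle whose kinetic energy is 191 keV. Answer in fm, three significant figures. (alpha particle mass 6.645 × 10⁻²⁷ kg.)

KE = 191 keV = 3.060 × 10⁻¹⁴ J.
p = √(2mKE) = √(2 × 6.645 × 10⁻²⁷ × 3.060 × 10⁻¹⁴) = 2.017 × 10⁻²⁰ kg·m/s.
λ = h/p = 6.626 × 10⁻³⁴ / 2.017 × 10⁻²⁰ = 3.29 × 10⁻¹⁴ m = 32.9 fm.

λ = 32.9 fm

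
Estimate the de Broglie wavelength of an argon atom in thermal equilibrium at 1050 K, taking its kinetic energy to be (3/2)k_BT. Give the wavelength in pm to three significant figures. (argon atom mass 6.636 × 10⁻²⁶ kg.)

λ = 12.3 pm

KE = (3/2)k_BT = 1.5 × 1.381 × 10⁻²³ × 1050 = 2.175 × 10⁻²⁰ J.
p = √(2mKE) = √(2 × 6.636 × 10⁻²⁶ × 2.175 × 10⁻²⁰) = 5.373 × 10⁻²³ kg·m/s.
λ = h/p = 1.23 × 10⁻¹¹ m = 12.3 pm.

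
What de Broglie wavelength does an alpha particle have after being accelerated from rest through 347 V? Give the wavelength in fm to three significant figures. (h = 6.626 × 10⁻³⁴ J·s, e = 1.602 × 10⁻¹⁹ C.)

λ = 545 fm

KE = 2eV = 2 × 1.602 × 10⁻¹⁹ × 347.0 = 1.112 × 10⁻¹⁶ J.
p = √(2mKE) = √(2 × 6.645 × 10⁻²⁷ × 1.112 × 10⁻¹⁶) = 1.216 × 10⁻²¹ kg·m/s.
λ = h/p = 6.626 × 10⁻³⁴ / 1.216 × 10⁻²¹ = 5.45 × 10⁻¹³ m = 545 fm.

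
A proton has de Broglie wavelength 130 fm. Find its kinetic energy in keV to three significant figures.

KE = 48.5 keV

p = h/λ = 6.626 × 10⁻³⁴ / 1.300 × 10⁻¹³ = 5.097 × 10⁻²¹ kg·m/s.
KE = p²/(2m) = (5.097 × 10⁻²¹)² / (2 × 1.673 × 10⁻²⁷) = 7.764 × 10⁻¹⁵ J = 48.5 keV.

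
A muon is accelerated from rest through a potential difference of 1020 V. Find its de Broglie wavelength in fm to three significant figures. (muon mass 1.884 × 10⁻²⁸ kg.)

λ = 2670 fm

KE = eV = 1.602 × 10⁻¹⁹ × 1020 = 1.634 × 10⁻¹⁶ J.
p = √(2mKE) = √(2 × 1.884 × 10⁻²⁸ × 1.634 × 10⁻¹⁶) = 2.481 × 10⁻²² kg·m/s.
λ = h/p = 6.626 × 10⁻³⁴ / 2.481 × 10⁻²² = 2.67 × 10⁻¹² m = 2670 fm.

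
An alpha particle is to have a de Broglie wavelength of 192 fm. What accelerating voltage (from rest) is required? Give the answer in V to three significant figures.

p = h/λ = 6.626 × 10⁻³⁴ / 1.920 × 10⁻¹³ = 3.451 × 10⁻²¹ kg·m/s.
KE = p²/(2m) = 8.961 × 10⁻¹⁶ J.
V = KE/2e = 8.961 × 10⁻¹⁶ / (2 × 1.602 × 10⁻¹⁹) = 2800 V.

V = 2800 V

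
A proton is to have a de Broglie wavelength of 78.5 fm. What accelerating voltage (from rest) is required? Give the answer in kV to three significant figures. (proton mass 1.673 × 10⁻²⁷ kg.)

V = 133 kV

p = h/λ = 6.626 × 10⁻³⁴ / 7.850 × 10⁻¹⁴ = 8.441 × 10⁻²¹ kg·m/s.
KE = p²/(2m) = 2.129 × 10⁻¹⁴ J.
V = KE/e = 2.129 × 10⁻¹⁴ / (1.602 × 10⁻¹⁹) = 133 kV.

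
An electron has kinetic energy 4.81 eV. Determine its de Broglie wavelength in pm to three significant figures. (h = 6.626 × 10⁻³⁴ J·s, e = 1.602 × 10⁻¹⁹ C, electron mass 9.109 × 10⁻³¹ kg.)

KE = 4.81 eV = 7.706 × 10⁻¹⁹ J.
p = √(2mKE) = √(2 × 9.109 × 10⁻³¹ × 7.706 × 10⁻¹⁹) = 1.185 × 10⁻²⁴ kg·m/s.
λ = h/p = 6.626 × 10⁻³⁴ / 1.185 × 10⁻²⁴ = 5.59 × 10⁻¹⁰ m = 559 pm.

λ = 559 pm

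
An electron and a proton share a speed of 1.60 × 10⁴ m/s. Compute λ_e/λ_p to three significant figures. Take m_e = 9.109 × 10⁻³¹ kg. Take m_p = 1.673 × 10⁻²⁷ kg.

λ_e/λ_p = 1840

At fixed v, p = mv so λ = h/(mv) ∝ 1/m.
λ_e/λ_p = m_p/m_e = 1.673 × 10⁻²⁷/9.109 × 10⁻³¹ = 1840.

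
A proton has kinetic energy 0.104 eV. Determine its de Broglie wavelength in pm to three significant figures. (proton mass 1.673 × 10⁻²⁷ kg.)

KE = 0.104 eV = 1.666 × 10⁻²⁰ J.
p = √(2mKE) = √(2 × 1.673 × 10⁻²⁷ × 1.666 × 10⁻²⁰) = 7.466 × 10⁻²⁴ kg·m/s.
λ = h/p = 6.626 × 10⁻³⁴ / 7.466 × 10⁻²⁴ = 8.87 × 10⁻¹¹ m = 88.7 pm.

λ = 88.7 pm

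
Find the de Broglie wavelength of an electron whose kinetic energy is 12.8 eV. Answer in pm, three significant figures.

KE = 12.8 eV = 2.051 × 10⁻¹⁸ J.
p = √(2mKE) = √(2 × 9.109 × 10⁻³¹ × 2.051 × 10⁻¹⁸) = 1.933 × 10⁻²⁴ kg·m/s.
λ = h/p = 6.626 × 10⁻³⁴ / 1.933 × 10⁻²⁴ = 3.43 × 10⁻¹⁰ m = 343 pm.

λ = 343 pm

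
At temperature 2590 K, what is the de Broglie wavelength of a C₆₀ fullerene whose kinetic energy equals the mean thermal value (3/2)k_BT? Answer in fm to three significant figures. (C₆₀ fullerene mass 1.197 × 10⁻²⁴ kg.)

KE = (3/2)k_BT = 1.5 × 1.381 × 10⁻²³ × 2590 = 5.365 × 10⁻²⁰ J.
p = √(2mKE) = √(2 × 1.197 × 10⁻²⁴ × 5.365 × 10⁻²⁰) = 3.584 × 10⁻²² kg·m/s.
λ = h/p = 1.85 × 10⁻¹² m = 1850 fm.

λ = 1850 fm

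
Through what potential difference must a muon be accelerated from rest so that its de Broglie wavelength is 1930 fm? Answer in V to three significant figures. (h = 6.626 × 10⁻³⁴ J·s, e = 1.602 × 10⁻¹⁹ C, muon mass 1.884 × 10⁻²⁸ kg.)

V = 1950 V

p = h/λ = 6.626 × 10⁻³⁴ / 1.930 × 10⁻¹² = 3.433 × 10⁻²² kg·m/s.
KE = p²/(2m) = 3.128 × 10⁻¹⁶ J.
V = KE/e = 3.128 × 10⁻¹⁶ / (1.602 × 10⁻¹⁹) = 1950 V.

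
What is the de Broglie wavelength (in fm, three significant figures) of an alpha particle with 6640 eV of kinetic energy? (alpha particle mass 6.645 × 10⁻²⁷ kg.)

λ = 176 fm

KE = 6640 eV = 1.064 × 10⁻¹⁵ J.
p = √(2mKE) = √(2 × 6.645 × 10⁻²⁷ × 1.064 × 10⁻¹⁵) = 3.760 × 10⁻²¹ kg·m/s.
λ = h/p = 6.626 × 10⁻³⁴ / 3.760 × 10⁻²¹ = 1.76 × 10⁻¹³ m = 176 fm.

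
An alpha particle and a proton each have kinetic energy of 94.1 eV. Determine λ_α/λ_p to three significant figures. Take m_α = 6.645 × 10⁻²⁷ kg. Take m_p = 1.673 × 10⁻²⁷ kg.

λ_α/λ_p = 0.502

At fixed KE, p = √(2mKE) so λ = h/p ∝ 1/√m.
λ_α/λ_p = √(m_p/m_α) = √(1.673 × 10⁻²⁷/6.645 × 10⁻²⁷) = √(0.2518) = 0.502.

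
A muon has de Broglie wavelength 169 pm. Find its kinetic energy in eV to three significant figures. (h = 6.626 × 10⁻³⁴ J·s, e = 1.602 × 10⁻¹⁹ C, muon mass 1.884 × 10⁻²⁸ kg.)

p = h/λ = 6.626 × 10⁻³⁴ / 1.690 × 10⁻¹⁰ = 3.921 × 10⁻²⁴ kg·m/s.
KE = p²/(2m) = (3.921 × 10⁻²⁴)² / (2 × 1.884 × 10⁻²⁸) = 4.080 × 10⁻²⁰ J = 0.255 eV.

KE = 0.255 eV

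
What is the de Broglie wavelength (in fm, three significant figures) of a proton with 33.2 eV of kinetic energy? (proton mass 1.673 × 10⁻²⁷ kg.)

λ = 4970 fm

KE = 33.2 eV = 5.319 × 10⁻¹⁸ J.
p = √(2mKE) = √(2 × 1.673 × 10⁻²⁷ × 5.319 × 10⁻¹⁸) = 1.334 × 10⁻²² kg·m/s.
λ = h/p = 6.626 × 10⁻³⁴ / 1.334 × 10⁻²² = 4.97 × 10⁻¹² m = 4970 fm.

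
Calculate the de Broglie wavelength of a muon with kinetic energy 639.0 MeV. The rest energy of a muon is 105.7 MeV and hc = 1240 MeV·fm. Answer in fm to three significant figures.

λ = 1.68 fm

Total energy E = KE + m₀c² = 639.0 + 105.7 = 744.7 MeV.
(pc)² = E² − (m₀c²)² = (744.7)² − (105.7)² = 5.434 × 10⁵ MeV², so pc = 737.2 MeV.
λ = hc/(pc) = 1240 MeV·fm / 737.2 MeV = 1.68 fm.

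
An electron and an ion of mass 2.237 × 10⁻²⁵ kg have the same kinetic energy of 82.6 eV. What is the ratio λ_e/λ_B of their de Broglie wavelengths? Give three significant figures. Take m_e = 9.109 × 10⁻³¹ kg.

At fixed KE, p = √(2mKE) so λ = h/p ∝ 1/√m.
λ_e/λ_B = √(m_B/m_e) = √(2.237 × 10⁻²⁵/9.109 × 10⁻³¹) = √(2.456 × 10⁵) = 496.

λ_e/λ_B = 496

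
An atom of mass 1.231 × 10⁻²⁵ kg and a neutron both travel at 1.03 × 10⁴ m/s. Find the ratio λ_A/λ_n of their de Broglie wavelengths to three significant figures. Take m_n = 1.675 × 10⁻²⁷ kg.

At fixed v, p = mv so λ = h/(mv) ∝ 1/m.
λ_A/λ_n = m_n/m_A = 1.675 × 10⁻²⁷/1.231 × 10⁻²⁵ = 0.0136.

λ_A/λ_n = 0.0136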